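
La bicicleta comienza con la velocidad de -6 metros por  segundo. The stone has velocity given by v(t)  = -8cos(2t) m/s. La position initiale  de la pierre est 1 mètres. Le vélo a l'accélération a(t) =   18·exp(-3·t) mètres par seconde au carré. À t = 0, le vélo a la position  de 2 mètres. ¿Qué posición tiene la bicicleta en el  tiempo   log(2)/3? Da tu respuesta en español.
Necesitamos integrar nuestra ecuación de la aceleración a(t) = 18·exp(-3·t) 2 veces. Tomando ∫a(t)dt y aplicando v(0) = -6, encontramos v(t) = -6·exp(-3·t). La integral de la velocidad, con x(0) = 2, da la posición: x(t) = 2·exp(-3·t). Tenemos la posición x(t) = 2·exp(-3·t). Sustituyendo t = log(2)/3: x(log(2)/3) = 1.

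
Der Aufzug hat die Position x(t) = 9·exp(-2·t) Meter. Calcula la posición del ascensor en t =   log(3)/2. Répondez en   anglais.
We have position x(t) = 9·exp(-2·t). Substituting t = log(3)/2: x(log(3)/2) = 3.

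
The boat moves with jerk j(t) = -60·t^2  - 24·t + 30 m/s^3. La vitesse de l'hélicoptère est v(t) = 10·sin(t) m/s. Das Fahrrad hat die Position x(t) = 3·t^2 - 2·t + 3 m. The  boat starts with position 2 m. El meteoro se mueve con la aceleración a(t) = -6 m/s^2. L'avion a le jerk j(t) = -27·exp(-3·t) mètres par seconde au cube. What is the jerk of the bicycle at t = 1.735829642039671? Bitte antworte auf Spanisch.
Partiendo de la posición x(t) = 3·t^2 - 2·t + 3, tomamos 3 derivadas. Tomando d/dt de x(t), encontramos v(t) = 6·t - 2. Tomando d/dt de v(t), encontramos a(t) = 6. Tomando d/dt de a(t), encontramos j(t) = 0. De la ecuación de la sacudida j(t) = 0, sustituimos t = 1.735829642039671 para obtener j = 0.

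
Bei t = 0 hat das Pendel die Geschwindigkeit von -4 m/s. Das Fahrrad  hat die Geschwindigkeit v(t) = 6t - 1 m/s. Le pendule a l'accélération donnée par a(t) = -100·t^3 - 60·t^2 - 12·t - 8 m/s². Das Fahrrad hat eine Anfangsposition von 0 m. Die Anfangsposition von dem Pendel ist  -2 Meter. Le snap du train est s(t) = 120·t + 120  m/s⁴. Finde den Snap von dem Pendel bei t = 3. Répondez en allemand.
Um dies zu lösen, müssen wir 2 Ableitungen unserer Gleichung für die Beschleunigung a(t) = -100·t^3 - 60·t^2 - 12·t - 8 nehmen. Durch Ableiten von der Beschleunigung erhalten wir den Ruck: j(t) = -300·t^2 - 120·t - 12. Mit d/dt von j(t) finden wir s(t) = -600·t - 120. Aus der Gleichung für den Snap s(t) = -600·t - 120, setzen wir t = 3 ein und erhalten s = -1920.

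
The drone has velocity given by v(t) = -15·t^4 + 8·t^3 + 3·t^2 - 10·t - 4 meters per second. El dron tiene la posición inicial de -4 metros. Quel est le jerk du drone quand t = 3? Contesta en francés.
En partant de la vitesse v(t) = -15·t^4 + 8·t^3 + 3·t^2 - 10·t - 4, nous prenons 2 dérivées. En prenant d/dt de v(t), nous trouvons a(t) = -60·t^3 + 24·t^2 + 6·t - 10. En prenant d/dt de a(t), nous trouvons j(t) = -180·t^2 + 48·t + 6. En utilisant j(t) = -180·t^2 + 48·t + 6 et en substituant t = 3, nous trouvons j = -1470.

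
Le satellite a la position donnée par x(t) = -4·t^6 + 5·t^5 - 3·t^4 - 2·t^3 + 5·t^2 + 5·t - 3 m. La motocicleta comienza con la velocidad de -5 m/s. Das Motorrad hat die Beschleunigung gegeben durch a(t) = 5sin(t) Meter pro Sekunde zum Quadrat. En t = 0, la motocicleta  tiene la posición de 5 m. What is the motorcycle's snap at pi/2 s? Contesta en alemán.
Ausgehend von der Beschleunigung a(t) = 5·sin(t), nehmen wir 2 Ableitungen. Mit d/dt von a(t) finden wir j(t) = 5·cos(t). Mit d/dt von j(t) finden wir s(t) = -5·sin(t). Wir haben den Snap s(t) = -5·sin(t). Durch Einsetzen von t = pi/2: s(pi/2) = -5.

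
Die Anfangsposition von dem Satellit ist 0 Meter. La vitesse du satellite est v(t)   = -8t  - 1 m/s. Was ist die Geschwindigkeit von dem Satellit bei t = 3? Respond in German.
Aus der Gleichung für die Geschwindigkeit v(t) = -8·t - 1, setzen wir t = 3 ein und erhalten v = -25.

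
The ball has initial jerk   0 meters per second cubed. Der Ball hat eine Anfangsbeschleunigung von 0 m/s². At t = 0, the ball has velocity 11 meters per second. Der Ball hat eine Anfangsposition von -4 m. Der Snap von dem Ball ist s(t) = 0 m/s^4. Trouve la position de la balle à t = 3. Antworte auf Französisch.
Nous devons intégrer notre équation du snap s(t) = 0 4 fois. La primitive du snap est le jerk. En utilisant j(0) = 0, nous obtenons j(t) = 0. L'intégrale du jerk, avec a(0) = 0, donne l'accélération: a(t) = 0. L'intégrale de l'accélération est la vitesse. En utilisant v(0) = 11, nous obtenons v(t) = 11. L'intégrale de la vitesse est la position. En utilisant x(0) = -4, nous obtenons x(t) = 11·t - 4. En utilisant x(t) = 11·t - 4 et en substituant t = 3, nous trouvons x = 29.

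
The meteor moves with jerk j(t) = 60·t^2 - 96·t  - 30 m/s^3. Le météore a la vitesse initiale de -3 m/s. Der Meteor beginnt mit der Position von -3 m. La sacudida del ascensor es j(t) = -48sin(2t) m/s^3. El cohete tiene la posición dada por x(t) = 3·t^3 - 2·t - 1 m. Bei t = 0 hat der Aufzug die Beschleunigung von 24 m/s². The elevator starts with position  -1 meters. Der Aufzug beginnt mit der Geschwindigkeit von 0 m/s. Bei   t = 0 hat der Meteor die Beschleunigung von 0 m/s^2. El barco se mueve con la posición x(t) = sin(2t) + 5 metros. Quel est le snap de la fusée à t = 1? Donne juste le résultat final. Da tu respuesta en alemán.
Der Snap bei t = 1 ist s = 0.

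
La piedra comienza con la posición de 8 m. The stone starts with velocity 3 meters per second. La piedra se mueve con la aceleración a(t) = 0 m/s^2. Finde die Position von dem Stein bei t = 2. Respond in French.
Nous devons trouver l'intégrale de notre équation de l'accélération a(t) = 0 2 fois. L'intégrale de l'accélération, avec v(0) = 3, donne la vitesse: v(t) = 3. L'intégrale de la vitesse est la position. En utilisant x(0) = 8, nous obtenons x(t) = 3·t + 8. Nous avons la position x(t) = 3·t + 8. En substituant t = 2: x(2) = 14.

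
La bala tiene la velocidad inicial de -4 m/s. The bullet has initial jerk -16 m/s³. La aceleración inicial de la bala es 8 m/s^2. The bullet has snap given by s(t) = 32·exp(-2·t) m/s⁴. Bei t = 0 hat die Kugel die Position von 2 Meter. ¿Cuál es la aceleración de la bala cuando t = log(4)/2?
Partiendo del snap s(t) = 32·exp(-2·t), tomamos 2 antiderivadas. La antiderivada del snap es la sacudida. Usando j(0) = -16, obtenemos j(t) = -16·exp(-2·t). Tomando ∫j(t)dt y aplicando a(0) = 8, encontramos a(t) = 8·exp(-2·t). De la ecuación de la aceleración a(t) = 8·exp(-2·t), sustituimos t = log(4)/2 para obtener a = 2.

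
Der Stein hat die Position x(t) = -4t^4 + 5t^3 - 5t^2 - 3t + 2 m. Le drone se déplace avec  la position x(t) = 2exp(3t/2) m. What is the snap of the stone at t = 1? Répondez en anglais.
We must differentiate our position equation x(t) = -4·t^4 + 5·t^3 - 5·t^2 - 3·t + 2 4 times. Taking d/dt of x(t), we find v(t) = -16·t^3 + 15·t^2 - 10·t - 3. The derivative of velocity gives acceleration: a(t) = -48·t^2 + 30·t - 10. The derivative of acceleration gives jerk: j(t) = 30 - 96·t. The derivative of jerk gives snap: s(t) = -96. We have snap s(t) = -96. Substituting t = 1: s(1) = -96.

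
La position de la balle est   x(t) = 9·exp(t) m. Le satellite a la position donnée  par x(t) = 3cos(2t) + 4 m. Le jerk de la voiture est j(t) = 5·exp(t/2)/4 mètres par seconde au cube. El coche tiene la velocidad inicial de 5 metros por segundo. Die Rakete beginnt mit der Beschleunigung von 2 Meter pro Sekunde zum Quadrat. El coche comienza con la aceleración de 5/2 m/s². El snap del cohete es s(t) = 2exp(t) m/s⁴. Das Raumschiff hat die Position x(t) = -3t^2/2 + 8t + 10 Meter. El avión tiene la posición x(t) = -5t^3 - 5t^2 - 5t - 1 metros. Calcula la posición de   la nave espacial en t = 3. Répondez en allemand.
Wir haben die Position x(t) = -3·t^2/2 + 8·t + 10. Durch Einsetzen von t = 3: x(3) = 41/2.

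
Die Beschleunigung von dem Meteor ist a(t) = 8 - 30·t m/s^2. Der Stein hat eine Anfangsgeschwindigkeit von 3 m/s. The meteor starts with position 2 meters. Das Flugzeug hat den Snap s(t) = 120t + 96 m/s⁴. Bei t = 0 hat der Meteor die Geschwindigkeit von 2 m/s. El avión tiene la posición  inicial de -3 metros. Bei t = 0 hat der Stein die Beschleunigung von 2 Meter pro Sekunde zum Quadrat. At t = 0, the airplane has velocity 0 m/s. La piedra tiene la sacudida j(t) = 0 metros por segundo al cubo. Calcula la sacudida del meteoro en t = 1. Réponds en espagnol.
Partiendo de la aceleración a(t) = 8 - 30·t, tomamos 1 derivada. La derivada de la aceleración da la sacudida: j(t) = -30. Usando j(t) = -30 y sustituyendo t = 1, encontramos j = -30.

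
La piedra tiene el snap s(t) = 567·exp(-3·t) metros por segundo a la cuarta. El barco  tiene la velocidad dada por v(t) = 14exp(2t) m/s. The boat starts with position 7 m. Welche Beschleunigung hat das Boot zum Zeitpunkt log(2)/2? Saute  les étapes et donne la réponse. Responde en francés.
La réponse est 56.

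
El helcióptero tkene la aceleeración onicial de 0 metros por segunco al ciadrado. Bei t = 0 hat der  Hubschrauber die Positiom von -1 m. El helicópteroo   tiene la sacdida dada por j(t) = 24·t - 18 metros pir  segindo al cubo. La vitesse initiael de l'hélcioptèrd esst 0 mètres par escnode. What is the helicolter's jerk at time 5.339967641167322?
We have jerk j(t) = 24·t - 18. Substituting t = 5.339967641167322: j(5.339967641167322) = 110.159223388016.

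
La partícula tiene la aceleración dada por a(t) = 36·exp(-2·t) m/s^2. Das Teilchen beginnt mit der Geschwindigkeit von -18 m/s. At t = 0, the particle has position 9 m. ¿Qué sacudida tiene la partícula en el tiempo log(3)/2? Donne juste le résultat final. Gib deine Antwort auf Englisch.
The answer is -24.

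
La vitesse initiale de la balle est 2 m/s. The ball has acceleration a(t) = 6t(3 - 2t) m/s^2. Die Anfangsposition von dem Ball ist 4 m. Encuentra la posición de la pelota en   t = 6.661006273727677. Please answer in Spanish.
Debemos encontrar la integral de nuestra ecuación de la aceleración a(t) = 6·t·(3 - 2·t) 2 veces. La antiderivada de la aceleración, con v(0) = 2, da la velocidad: v(t) = -4·t^3 + 9·t^2 + 2. La antiderivada de la velocidad es la posición. Usando x(0) = 4, obtenemos x(t) = -t^4 + 3·t^3 + 2·t + 4. Usando x(t) = -t^4 + 3·t^3 + 2·t + 4 y sustituyendo t = 6.661006273727677, encontramos x = -1064.65990117977.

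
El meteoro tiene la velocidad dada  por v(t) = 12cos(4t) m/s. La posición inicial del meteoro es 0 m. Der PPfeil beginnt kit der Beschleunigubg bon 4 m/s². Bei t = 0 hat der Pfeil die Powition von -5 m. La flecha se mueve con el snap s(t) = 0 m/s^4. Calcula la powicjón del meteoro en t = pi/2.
Debemos encontrar la integral de nuestra ecuación de la velocidad v(t) = 12·cos(4·t) 1 vez. Tomando ∫v(t)dt y aplicando x(0) = 0, encontramos x(t) = 3·sin(4·t). De la ecuación de la posición x(t) = 3·sin(4·t), sustituimos t = pi/2 para obtener x = 0.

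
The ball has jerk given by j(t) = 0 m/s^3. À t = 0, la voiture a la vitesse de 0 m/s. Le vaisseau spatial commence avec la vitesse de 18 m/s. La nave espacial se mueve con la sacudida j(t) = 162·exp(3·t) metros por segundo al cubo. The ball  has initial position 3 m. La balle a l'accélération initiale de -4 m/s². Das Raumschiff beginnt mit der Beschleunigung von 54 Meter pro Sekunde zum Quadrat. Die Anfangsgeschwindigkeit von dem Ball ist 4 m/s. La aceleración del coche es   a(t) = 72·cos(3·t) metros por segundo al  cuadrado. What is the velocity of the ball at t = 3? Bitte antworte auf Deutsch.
Um dies zu lösen, müssen wir 2 Stammfunktionen unserer Gleichung für den Ruck j(t) = 0 finden. Mit ∫j(t)dt und Anwendung von a(0) = -4, finden wir a(t) = -4. Das Integral von der Beschleunigung, mit v(0) = 4, ergibt die Geschwindigkeit: v(t) = 4 - 4·t. Aus der Gleichung für die Geschwindigkeit v(t) = 4 - 4·t, setzen wir t = 3 ein und erhalten v = -8.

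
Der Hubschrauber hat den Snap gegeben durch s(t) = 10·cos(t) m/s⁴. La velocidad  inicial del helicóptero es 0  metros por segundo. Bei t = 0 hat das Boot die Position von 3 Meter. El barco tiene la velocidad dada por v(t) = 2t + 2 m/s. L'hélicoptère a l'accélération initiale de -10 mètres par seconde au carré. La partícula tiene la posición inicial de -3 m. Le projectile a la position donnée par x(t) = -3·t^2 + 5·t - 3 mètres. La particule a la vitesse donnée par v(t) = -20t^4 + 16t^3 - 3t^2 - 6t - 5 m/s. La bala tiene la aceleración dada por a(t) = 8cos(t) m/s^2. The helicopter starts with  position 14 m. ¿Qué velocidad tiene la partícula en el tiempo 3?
De la ecuación de la velocidad v(t) = -20·t^4 + 16·t^3 - 3·t^2 - 6·t - 5, sustituimos t = 3 para obtener v = -1238.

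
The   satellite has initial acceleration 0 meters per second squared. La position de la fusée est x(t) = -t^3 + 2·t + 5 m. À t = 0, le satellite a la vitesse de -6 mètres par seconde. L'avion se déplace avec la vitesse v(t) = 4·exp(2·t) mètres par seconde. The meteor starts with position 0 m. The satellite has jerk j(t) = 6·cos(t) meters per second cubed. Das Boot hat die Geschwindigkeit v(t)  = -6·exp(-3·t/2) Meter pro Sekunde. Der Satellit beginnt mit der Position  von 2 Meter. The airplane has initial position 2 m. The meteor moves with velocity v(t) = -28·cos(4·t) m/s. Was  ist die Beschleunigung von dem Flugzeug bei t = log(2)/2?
Wir müssen unsere Gleichung für die Geschwindigkeit v(t) = 4·exp(2·t) 1-mal ableiten. Die Ableitung von der Geschwindigkeit ergibt die Beschleunigung: a(t) = 8·exp(2·t). Mit a(t) = 8·exp(2·t) und Einsetzen von t = log(2)/2, finden wir a = 16.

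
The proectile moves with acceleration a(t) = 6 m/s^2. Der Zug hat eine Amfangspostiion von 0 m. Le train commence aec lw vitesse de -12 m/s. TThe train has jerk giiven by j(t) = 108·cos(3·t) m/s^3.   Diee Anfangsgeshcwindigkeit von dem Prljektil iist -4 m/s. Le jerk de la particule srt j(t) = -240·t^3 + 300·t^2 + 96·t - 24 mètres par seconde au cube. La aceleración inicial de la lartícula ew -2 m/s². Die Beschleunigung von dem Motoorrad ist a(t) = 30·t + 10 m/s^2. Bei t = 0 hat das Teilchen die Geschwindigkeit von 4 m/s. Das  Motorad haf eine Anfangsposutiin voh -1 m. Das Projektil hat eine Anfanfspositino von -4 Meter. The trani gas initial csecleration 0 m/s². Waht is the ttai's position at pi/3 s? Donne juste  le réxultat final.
The position at t = pi/3 is x = 0.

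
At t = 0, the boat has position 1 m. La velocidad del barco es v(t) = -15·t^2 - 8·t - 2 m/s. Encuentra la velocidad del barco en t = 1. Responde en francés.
En utilisant v(t) = -15·t^2 - 8·t - 2 et en substituant t = 1, nous trouvons v = -25.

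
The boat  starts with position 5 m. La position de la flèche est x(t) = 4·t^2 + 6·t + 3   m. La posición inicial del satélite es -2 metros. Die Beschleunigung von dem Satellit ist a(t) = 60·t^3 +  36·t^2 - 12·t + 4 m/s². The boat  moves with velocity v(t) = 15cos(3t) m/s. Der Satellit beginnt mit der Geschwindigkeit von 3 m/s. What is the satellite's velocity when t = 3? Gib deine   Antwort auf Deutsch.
Wir müssen unsere Gleichung für die Beschleunigung a(t) = 60·t^3 + 36·t^2 - 12·t + 4 1-mal integrieren. Mit ∫a(t)dt und Anwendung von v(0) = 3, finden wir v(t) = 15·t^4 + 12·t^3 - 6·t^2 + 4·t + 3. Aus der Gleichung für die Geschwindigkeit v(t) = 15·t^4 + 12·t^3 - 6·t^2 + 4·t + 3, setzen wir t = 3 ein und erhalten v = 1500.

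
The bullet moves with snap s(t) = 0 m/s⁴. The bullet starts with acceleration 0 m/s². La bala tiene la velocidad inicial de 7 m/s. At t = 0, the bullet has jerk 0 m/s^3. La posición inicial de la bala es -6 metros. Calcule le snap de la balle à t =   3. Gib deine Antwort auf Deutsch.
Mit s(t) = 0 und Einsetzen von t = 3, finden wir s = 0.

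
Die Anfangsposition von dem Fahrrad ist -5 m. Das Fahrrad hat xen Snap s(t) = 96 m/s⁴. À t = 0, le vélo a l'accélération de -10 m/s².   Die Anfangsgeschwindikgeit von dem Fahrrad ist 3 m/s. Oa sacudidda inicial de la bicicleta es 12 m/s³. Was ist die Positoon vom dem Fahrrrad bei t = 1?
Wir müssen das Integral unserer Gleichung für den Snap s(t) = 96 4-mal finden. Das Integral von dem Snap, mit j(0) = 12, ergibt den Ruck: j(t) = 96·t + 12. Die Stammfunktion von dem Ruck ist die Beschleunigung. Mit a(0) = -10 erhalten wir a(t) = 48·t^2 + 12·t - 10. Durch Integration von der Beschleunigung und Verwendung der Anfangsbedingung v(0) = 3, erhalten wir v(t) = 16·t^3 + 6·t^2 - 10·t + 3. Mit ∫v(t)dt und Anwendung von x(0) = -5, finden wir x(t) = 4·t^4 + 2·t^3 - 5·t^2 + 3·t - 5. Wir haben die Position x(t) = 4·t^4 + 2·t^3 - 5·t^2 + 3·t - 5. Durch Einsetzen von t = 1: x(1) = -1.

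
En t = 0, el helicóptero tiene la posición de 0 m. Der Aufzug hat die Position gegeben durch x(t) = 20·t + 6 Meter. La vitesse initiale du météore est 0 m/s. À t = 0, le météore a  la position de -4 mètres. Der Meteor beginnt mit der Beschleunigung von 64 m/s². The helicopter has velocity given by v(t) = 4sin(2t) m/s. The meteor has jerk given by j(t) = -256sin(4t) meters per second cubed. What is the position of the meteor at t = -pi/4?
We need to integrate our jerk equation j(t) = -256·sin(4·t) 3 times. Finding the antiderivative of j(t) and using a(0) = 64: a(t) = 64·cos(4·t). Finding the antiderivative of a(t) and using v(0) = 0: v(t) = 16·sin(4·t). Integrating velocity and using the initial condition x(0) = -4, we get x(t) = -4·cos(4·t). Using x(t) = -4·cos(4·t) and substituting t = -pi/4, we find x = 4.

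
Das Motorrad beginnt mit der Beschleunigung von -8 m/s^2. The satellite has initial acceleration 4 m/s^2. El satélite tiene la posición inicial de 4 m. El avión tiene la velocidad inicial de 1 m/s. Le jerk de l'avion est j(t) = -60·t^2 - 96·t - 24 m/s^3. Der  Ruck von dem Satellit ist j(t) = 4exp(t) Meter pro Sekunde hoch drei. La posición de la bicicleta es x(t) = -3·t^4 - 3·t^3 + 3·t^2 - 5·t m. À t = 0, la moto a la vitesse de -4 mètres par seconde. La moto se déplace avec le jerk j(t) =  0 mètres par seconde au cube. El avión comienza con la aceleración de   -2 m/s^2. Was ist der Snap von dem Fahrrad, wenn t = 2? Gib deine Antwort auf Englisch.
We must differentiate our position equation x(t) = -3·t^4 - 3·t^3 + 3·t^2 - 5·t 4 times. The derivative of position gives velocity: v(t) = -12·t^3 - 9·t^2 + 6·t - 5. The derivative of velocity gives acceleration: a(t) = -36·t^2 - 18·t + 6. Differentiating acceleration, we get jerk: j(t) = -72·t - 18. The derivative of jerk gives snap: s(t) = -72. Using s(t) = -72 and substituting t = 2, we find s = -72.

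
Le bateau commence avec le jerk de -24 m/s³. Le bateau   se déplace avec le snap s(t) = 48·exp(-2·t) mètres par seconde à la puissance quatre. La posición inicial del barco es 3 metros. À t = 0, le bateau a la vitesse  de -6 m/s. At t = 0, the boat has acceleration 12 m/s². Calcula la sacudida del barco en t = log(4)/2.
Debemos encontrar la integral de nuestra ecuación del snap s(t) = 48·exp(-2·t) 1 vez. Integrando el snap y usando la condición inicial j(0) = -24, obtenemos j(t) = -24·exp(-2·t). Tenemos la sacudida j(t) = -24·exp(-2·t). Sustituyendo t = log(4)/2: j(log(4)/2) = -6.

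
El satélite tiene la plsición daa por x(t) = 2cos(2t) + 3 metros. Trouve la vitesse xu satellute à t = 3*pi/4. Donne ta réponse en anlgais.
To solve this, we need to take 1 derivative of our position equation x(t) = 2·cos(2·t) + 3. Differentiating position, we get velocity: v(t) = -4·sin(2·t). From the given velocity equation v(t) = -4·sin(2·t), we substitute t = 3*pi/4 to get v = 4.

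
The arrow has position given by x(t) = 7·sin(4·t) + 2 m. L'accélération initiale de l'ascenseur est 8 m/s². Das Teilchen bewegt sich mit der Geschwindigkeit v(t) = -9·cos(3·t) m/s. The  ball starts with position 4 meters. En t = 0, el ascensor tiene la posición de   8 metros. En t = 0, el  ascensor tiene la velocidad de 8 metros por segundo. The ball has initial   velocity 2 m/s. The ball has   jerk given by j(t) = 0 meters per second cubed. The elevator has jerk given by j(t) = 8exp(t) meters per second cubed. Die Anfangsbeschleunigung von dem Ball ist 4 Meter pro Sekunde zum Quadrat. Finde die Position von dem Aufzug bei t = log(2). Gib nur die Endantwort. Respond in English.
The answer is 16.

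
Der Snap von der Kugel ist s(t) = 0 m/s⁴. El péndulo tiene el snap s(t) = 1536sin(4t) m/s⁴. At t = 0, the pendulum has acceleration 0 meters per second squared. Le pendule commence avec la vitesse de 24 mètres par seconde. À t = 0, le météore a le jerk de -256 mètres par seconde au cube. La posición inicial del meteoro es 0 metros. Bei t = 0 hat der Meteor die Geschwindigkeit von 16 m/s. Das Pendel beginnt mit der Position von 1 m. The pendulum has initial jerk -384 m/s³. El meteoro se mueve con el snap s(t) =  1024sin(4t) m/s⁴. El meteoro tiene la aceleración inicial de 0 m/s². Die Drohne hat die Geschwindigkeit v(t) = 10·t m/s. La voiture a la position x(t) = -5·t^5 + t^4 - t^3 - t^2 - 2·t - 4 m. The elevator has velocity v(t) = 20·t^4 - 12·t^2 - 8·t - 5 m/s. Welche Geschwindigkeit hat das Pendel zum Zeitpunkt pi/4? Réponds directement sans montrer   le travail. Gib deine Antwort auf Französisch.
v(pi/4) = -24.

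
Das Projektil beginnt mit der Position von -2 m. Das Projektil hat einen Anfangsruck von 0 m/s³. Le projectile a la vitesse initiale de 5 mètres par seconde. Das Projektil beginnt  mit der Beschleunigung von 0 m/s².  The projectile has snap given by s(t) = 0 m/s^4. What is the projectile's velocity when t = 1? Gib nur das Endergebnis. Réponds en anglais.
At t = 1, v = 5.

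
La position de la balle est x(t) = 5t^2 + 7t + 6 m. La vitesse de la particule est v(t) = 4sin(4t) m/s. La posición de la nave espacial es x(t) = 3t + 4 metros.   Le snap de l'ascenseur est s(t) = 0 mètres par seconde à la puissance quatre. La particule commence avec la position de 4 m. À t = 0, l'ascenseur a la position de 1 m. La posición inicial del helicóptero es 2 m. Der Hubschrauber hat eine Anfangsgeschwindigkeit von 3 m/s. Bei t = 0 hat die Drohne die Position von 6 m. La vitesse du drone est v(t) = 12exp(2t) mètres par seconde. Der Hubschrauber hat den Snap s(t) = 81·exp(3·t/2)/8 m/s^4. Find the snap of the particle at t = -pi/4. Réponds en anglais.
We must differentiate our velocity equation v(t) = 4·sin(4·t) 3 times. Taking d/dt of v(t), we find a(t) = 16·cos(4·t). Differentiating acceleration, we get jerk: j(t) = -64·sin(4·t). Taking d/dt of j(t), we find s(t) = -256·cos(4·t). From the given snap equation s(t) = -256·cos(4·t), we substitute t = -pi/4 to get s = 256.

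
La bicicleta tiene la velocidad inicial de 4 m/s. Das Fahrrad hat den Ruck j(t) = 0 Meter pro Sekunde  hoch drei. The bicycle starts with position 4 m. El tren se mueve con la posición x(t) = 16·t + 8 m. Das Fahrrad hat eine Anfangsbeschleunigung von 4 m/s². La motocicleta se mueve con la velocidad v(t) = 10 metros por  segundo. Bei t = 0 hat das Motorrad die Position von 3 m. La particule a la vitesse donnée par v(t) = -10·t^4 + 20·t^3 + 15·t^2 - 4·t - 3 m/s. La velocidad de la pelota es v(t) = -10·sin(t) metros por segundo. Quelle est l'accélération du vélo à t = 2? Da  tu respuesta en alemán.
Ausgehend von dem Ruck j(t) = 0, nehmen wir 1 Integral. Das Integral von dem Ruck, mit a(0) = 4, ergibt die Beschleunigung: a(t) = 4. Mit a(t) = 4 und Einsetzen von t = 2, finden wir a = 4.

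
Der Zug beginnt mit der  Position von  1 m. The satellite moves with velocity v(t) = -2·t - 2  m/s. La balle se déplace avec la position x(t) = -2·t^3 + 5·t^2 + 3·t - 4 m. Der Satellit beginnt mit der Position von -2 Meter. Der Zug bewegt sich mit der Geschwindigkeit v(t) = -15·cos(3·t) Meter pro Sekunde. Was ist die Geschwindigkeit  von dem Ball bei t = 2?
Um dies zu lösen, müssen wir 1 Ableitung unserer Gleichung für die Position x(t) = -2·t^3 + 5·t^2 + 3·t - 4 nehmen. Die Ableitung von der Position ergibt die Geschwindigkeit: v(t) = -6·t^2 + 10·t + 3. Wir haben die Geschwindigkeit v(t) = -6·t^2 + 10·t + 3. Durch Einsetzen von t = 2: v(2) = -1.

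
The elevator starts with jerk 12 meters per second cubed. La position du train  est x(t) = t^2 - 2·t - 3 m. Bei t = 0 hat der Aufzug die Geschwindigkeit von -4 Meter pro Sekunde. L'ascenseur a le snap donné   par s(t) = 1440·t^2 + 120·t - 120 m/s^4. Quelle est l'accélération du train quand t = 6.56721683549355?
En partant de la position x(t) = t^2 - 2·t - 3, nous prenons 2 dérivées. En prenant d/dt de x(t), nous trouvons v(t) = 2·t - 2. En prenant d/dt de v(t), nous trouvons a(t) = 2. En utilisant a(t) = 2 et en substituant t = 6.56721683549355, nous trouvons a = 2.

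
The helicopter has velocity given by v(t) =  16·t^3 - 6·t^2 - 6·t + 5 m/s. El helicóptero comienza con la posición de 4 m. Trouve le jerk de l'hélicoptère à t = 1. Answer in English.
We must differentiate our velocity equation v(t) = 16·t^3 - 6·t^2 - 6·t + 5 2 times. Differentiating velocity, we get acceleration: a(t) = 48·t^2 - 12·t - 6. Taking d/dt of a(t), we find j(t) = 96·t - 12. From the given jerk equation j(t) = 96·t - 12, we substitute t = 1 to get j = 84.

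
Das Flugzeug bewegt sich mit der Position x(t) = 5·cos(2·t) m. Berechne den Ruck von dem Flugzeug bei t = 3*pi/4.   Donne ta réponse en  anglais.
We must differentiate our position equation x(t) = 5·cos(2·t) 3 times. Differentiating position, we get velocity: v(t) = -10·sin(2·t). Taking d/dt of v(t), we find a(t) = -20·cos(2·t). The derivative of acceleration gives jerk: j(t) = 40·sin(2·t). Using j(t) = 40·sin(2·t) and substituting t = 3*pi/4, we find j = -40.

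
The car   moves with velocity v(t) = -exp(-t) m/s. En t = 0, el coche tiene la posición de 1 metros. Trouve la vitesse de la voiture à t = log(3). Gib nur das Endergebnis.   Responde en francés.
La vitesse à t = log(3) est v = -1/3.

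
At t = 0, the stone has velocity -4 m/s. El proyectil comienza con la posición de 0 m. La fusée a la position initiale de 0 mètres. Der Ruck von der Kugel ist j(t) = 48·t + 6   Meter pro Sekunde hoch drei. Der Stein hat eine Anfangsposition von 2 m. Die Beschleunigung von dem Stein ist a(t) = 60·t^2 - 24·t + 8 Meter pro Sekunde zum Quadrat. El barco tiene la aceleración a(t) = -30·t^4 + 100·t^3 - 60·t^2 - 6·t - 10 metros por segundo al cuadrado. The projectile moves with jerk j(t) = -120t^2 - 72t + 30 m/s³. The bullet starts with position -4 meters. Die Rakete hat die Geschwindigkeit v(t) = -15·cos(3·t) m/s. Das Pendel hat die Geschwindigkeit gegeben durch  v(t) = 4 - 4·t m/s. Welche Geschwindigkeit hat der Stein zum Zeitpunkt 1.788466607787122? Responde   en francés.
Nous devons trouver la primitive de notre équation de l'accélération a(t) = 60·t^2 - 24·t + 8 1 fois. En prenant ∫a(t)dt et en appliquant v(0) = -4, nous trouvons v(t) = 20·t^3 - 12·t^2 + 8·t - 4. Nous avons la vitesse v(t) = 20·t^3 - 12·t^2 + 8·t - 4. En substituant t = 1.788466607787122: v(1.788466607787122) = 86.3366231135224.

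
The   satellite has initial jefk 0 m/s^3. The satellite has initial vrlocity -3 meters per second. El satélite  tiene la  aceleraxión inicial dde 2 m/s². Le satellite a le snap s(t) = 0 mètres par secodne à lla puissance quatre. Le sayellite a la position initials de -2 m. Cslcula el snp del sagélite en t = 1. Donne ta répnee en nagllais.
We have snap s(t) = 0. Substituting t = 1: s(1) = 0.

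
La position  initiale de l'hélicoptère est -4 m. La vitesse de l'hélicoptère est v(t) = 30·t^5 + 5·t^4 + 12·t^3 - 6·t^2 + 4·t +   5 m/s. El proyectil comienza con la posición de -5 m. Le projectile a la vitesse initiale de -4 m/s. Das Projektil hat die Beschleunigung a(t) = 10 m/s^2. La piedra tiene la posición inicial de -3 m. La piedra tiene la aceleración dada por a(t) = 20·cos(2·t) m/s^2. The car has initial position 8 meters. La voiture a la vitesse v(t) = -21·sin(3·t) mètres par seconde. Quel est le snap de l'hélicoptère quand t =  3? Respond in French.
En partant de la vitesse v(t) = 30·t^5 + 5·t^4 + 12·t^3 - 6·t^2 + 4·t + 5, nous prenons 3 dérivées. En prenant d/dt de v(t), nous trouvons a(t) = 150·t^4 + 20·t^3 + 36·t^2 - 12·t + 4. En prenant d/dt de a(t), nous trouvons j(t) = 600·t^3 + 60·t^2 + 72·t - 12. En dérivant le jerk, nous obtenons le snap: s(t) = 1800·t^2 + 120·t + 72. En utilisant s(t) = 1800·t^2 + 120·t + 72 et en substituant t = 3, nous trouvons s = 16632.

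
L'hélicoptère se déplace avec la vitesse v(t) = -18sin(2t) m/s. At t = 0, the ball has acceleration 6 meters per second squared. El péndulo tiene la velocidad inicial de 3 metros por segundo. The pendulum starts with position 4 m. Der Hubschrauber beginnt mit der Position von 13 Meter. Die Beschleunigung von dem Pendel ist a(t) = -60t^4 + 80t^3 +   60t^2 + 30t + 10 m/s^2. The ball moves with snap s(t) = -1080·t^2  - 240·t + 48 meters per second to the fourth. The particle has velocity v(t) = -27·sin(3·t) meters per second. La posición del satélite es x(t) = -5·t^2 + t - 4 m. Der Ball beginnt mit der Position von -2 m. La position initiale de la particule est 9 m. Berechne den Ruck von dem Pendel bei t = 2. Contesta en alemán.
Wir müssen unsere Gleichung für die Beschleunigung a(t) = -60·t^4 + 80·t^3 + 60·t^2 + 30·t + 10 1-mal ableiten. Durch Ableiten von der Beschleunigung erhalten wir den Ruck: j(t) = -240·t^3 + 240·t^2 + 120·t + 30. Aus der Gleichung für den Ruck j(t) = -240·t^3 + 240·t^2 + 120·t + 30, setzen wir t = 2 ein und erhalten j = -690.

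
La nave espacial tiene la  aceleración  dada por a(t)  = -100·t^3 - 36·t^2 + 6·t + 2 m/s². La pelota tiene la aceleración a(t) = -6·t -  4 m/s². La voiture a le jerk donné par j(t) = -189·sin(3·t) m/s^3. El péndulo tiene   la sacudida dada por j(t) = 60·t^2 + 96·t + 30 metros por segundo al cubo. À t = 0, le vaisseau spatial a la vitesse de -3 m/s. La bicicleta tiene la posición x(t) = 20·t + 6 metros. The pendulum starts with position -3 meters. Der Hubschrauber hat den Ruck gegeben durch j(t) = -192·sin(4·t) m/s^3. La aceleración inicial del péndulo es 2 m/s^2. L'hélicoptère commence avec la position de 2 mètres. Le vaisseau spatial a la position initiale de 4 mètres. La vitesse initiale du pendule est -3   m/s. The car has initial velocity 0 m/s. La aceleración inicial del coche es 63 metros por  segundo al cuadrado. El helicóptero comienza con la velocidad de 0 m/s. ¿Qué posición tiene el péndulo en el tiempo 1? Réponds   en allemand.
Um dies zu lösen, müssen wir 3 Stammfunktionen unserer Gleichung für den Ruck j(t) = 60·t^2 + 96·t + 30 finden. Mit ∫j(t)dt und Anwendung von a(0) = 2, finden wir a(t) = 20·t^3 + 48·t^2 + 30·t + 2. Das Integral von der Beschleunigung ist die Geschwindigkeit. Mit v(0) = -3 erhalten wir v(t) = 5·t^4 + 16·t^3 + 15·t^2 + 2·t - 3. Das Integral von der Geschwindigkeit ist die Position. Mit x(0) = -3 erhalten wir x(t) = t^5 + 4·t^4 + 5·t^3 + t^2 - 3·t - 3. Mit x(t) = t^5 + 4·t^4 + 5·t^3 + t^2 - 3·t - 3 und Einsetzen von t = 1, finden wir x = 5.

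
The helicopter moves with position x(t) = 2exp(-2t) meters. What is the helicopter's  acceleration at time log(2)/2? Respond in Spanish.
Para resolver esto, necesitamos tomar 2 derivadas de nuestra ecuación de la posición x(t) = 2·exp(-2·t). Derivando la posición, obtenemos la velocidad: v(t) = -4·exp(-2·t). Tomando d/dt de v(t), encontramos a(t) = 8·exp(-2·t). Usando a(t) = 8·exp(-2·t) y sustituyendo t = log(2)/2, encontramos a = 4.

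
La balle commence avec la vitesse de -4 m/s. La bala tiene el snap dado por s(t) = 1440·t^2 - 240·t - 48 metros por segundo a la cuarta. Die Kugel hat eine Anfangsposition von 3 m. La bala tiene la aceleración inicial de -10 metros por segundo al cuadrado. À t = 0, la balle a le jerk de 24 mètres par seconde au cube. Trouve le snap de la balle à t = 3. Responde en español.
Usando s(t) = 1440·t^2 - 240·t - 48 y sustituyendo t = 3, encontramos s = 12192.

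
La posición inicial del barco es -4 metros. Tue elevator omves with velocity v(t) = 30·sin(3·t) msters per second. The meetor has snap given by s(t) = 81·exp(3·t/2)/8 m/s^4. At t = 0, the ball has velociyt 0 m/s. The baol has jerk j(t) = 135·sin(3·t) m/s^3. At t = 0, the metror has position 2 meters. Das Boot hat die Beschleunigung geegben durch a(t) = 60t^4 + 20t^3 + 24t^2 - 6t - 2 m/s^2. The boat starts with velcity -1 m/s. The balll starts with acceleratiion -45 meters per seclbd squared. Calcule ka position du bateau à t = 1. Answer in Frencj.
Pour résoudre ceci, nous devons prendre 2 intégrales de notre équation de l'accélération a(t) = 60·t^4 + 20·t^3 + 24·t^2 - 6·t - 2. La primitive de l'accélération est la vitesse. En utilisant v(0) = -1, nous obtenons v(t) = 12·t^5 + 5·t^4 + 8·t^3 - 3·t^2 - 2·t - 1. En intégrant la vitesse et en utilisant la condition initiale x(0) = -4, nous obtenons x(t) = 2·t^6 + t^5 + 2·t^4 - t^3 - t^2 - t - 4. De l'équation de la position x(t) = 2·t^6 + t^5 + 2·t^4 - t^3 - t^2 - t - 4, nous substituons t = 1 pour obtenir x = -2.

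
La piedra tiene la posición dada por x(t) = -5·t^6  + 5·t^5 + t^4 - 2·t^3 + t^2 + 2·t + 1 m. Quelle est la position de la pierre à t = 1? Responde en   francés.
Nous avons la position x(t) = -5·t^6 + 5·t^5 + t^4 - 2·t^3 + t^2 + 2·t + 1. En substituant t = 1: x(1) = 3.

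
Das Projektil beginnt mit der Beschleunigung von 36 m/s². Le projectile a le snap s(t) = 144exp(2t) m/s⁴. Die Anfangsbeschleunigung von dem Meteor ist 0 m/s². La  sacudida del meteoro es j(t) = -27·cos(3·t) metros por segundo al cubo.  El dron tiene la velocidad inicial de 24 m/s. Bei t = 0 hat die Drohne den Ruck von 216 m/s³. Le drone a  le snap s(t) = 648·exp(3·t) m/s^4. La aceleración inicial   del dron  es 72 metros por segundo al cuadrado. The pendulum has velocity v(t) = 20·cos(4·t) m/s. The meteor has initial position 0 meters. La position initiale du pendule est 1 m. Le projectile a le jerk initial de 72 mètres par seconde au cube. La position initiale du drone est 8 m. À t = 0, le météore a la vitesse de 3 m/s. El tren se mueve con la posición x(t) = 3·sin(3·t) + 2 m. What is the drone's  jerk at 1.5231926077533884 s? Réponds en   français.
En partant du snap s(t) = 648·exp(3·t), nous prenons 1 intégrale. La primitive du snap est le jerk. En utilisant j(0) = 216, nous obtenons j(t) = 216·exp(3·t). En utilisant j(t) = 216·exp(3·t) et en substituant t = 1.5231926077533884, nous trouvons j = 20844.7256947254.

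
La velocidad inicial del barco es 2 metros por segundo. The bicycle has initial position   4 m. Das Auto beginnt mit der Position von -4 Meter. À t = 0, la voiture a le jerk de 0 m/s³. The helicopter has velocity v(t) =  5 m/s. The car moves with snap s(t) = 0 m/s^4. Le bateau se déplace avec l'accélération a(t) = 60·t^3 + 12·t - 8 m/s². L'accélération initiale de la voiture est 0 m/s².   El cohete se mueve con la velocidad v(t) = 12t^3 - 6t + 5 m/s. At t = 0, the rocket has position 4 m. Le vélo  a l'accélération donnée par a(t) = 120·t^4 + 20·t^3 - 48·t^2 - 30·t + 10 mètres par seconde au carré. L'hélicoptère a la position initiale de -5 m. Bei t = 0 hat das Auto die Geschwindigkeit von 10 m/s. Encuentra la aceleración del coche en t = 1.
Necesitamos integrar nuestra ecuación del snap s(t) = 0 2 veces. Integrando el snap y usando la condición inicial j(0) = 0, obtenemos j(t) = 0. La antiderivada de la sacudida es la aceleración. Usando a(0) = 0, obtenemos a(t) = 0. De la ecuación de la aceleración a(t) = 0, sustituimos t = 1 para obtener a = 0.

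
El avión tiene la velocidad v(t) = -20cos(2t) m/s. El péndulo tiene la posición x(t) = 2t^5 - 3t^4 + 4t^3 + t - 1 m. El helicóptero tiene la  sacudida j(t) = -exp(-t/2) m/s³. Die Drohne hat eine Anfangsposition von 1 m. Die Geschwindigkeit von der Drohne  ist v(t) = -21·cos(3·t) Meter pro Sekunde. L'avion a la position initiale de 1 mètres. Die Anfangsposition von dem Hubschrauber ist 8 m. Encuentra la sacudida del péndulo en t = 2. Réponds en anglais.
Starting from position x(t) = 2·t^5 - 3·t^4 + 4·t^3 + t - 1, we take 3 derivatives. The derivative of position gives velocity: v(t) = 10·t^4 - 12·t^3 + 12·t^2 + 1. The derivative of velocity gives acceleration: a(t) = 40·t^3 - 36·t^2 + 24·t. The derivative of acceleration gives jerk: j(t) = 120·t^2 - 72·t + 24. We have jerk j(t) = 120·t^2 - 72·t + 24. Substituting t = 2: j(2) = 360.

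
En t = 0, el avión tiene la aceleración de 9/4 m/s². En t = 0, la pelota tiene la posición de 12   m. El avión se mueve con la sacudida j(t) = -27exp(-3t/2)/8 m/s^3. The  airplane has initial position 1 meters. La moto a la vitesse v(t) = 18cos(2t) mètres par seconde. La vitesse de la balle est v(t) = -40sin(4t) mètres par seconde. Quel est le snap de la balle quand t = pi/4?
Nous devons dériver notre équation de la vitesse v(t) = -40·sin(4·t) 3 fois. En dérivant la vitesse, nous obtenons l'accélération: a(t) = -160·cos(4·t). En prenant d/dt de a(t), nous trouvons j(t) = 640·sin(4·t). La dérivée du jerk donne le snap: s(t) = 2560·cos(4·t). De l'équation du snap s(t) = 2560·cos(4·t), nous substituons t = pi/4 pour obtenir s = -2560.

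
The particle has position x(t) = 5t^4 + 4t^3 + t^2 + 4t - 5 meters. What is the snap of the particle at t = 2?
Starting from position x(t) = 5·t^4 + 4·t^3 + t^2 + 4·t - 5, we take 4 derivatives. The derivative of position gives velocity: v(t) = 20·t^3 + 12·t^2 + 2·t + 4. The derivative of velocity gives acceleration: a(t) = 60·t^2 + 24·t + 2. The derivative of acceleration gives jerk: j(t) = 120·t + 24. Taking d/dt of j(t), we find s(t) = 120. Using s(t) = 120 and substituting t = 2, we find s = 120.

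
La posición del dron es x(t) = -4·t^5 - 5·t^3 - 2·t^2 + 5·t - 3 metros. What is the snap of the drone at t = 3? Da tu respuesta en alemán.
Um dies zu lösen, müssen wir 4 Ableitungen unserer Gleichung für die Position x(t) = -4·t^5 - 5·t^3 - 2·t^2 + 5·t - 3 nehmen. Die Ableitung von der Position ergibt die Geschwindigkeit: v(t) = -20·t^4 - 15·t^2 - 4·t + 5. Die Ableitung von der Geschwindigkeit ergibt die Beschleunigung: a(t) = -80·t^3 - 30·t - 4. Mit d/dt von a(t) finden wir j(t) = -240·t^2 - 30. Die Ableitung von dem Ruck ergibt den Snap: s(t) = -480·t. Aus der Gleichung für den Snap s(t) = -480·t, setzen wir t = 3 ein und erhalten s = -1440.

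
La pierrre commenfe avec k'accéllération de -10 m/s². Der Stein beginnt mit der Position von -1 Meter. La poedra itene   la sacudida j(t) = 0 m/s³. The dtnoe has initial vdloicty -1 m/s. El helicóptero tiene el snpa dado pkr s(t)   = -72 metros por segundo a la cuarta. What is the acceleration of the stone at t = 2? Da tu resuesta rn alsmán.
Ausgehend von dem Ruck j(t) = 0, nehmen wir 1 Stammfunktion. Mit ∫j(t)dt und Anwendung von a(0) = -10, finden wir a(t) = -10. Wir haben die Beschleunigung a(t) = -10. Durch Einsetzen von t = 2: a(2) = -10.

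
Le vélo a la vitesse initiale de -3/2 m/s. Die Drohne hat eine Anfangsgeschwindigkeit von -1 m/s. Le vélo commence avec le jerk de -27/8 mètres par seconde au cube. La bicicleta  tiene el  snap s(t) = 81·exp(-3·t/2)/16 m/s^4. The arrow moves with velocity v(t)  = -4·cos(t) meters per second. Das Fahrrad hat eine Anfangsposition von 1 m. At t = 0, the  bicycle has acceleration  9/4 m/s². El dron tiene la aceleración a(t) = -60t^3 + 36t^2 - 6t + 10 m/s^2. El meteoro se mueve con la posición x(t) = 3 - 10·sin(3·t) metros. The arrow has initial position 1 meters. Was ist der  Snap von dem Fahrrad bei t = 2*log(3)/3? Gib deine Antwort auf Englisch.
From the given snap equation s(t) = 81·exp(-3·t/2)/16, we substitute t = 2*log(3)/3 to get s = 27/16.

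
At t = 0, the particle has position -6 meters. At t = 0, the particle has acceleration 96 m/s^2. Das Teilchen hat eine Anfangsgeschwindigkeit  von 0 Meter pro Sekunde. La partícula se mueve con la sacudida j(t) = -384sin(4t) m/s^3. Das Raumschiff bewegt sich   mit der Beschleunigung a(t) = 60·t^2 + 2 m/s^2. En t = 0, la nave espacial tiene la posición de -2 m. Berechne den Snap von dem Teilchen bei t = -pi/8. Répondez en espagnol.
Partiendo de la sacudida j(t) = -384·sin(4·t), tomamos 1 derivada. Derivando la sacudida, obtenemos el snap: s(t) = -1536·cos(4·t). De la ecuación del snap s(t) = -1536·cos(4·t), sustituimos t = -pi/8 para obtener s = 0.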